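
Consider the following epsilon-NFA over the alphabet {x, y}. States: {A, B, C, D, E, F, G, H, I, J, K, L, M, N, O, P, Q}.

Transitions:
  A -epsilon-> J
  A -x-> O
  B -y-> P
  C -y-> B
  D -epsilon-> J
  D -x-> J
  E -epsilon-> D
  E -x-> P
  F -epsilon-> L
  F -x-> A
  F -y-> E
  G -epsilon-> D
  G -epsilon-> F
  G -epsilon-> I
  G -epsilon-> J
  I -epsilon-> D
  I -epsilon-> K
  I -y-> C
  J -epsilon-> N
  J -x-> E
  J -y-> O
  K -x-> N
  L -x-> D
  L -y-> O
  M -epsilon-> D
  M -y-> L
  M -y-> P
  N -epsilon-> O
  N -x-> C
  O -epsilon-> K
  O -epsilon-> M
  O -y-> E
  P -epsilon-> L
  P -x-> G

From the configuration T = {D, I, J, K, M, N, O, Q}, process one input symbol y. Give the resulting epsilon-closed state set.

{C, D, E, J, K, L, M, N, O, P}

I on y → {C}.
J on y → {O}.
M on y → {L, P}.
O on y → {E}.
No y-transition from D, K, N, Q.
Union after reading y: {C, E, L, O, P}.
Now take the epsilon-closure:
From E via epsilon: add D.
From O via epsilon: add K, M.
From D via epsilon: add J.
From J via epsilon: add N.
No new states can be added; the closed set is {C, D, E, J, K, L, M, N, O, P}.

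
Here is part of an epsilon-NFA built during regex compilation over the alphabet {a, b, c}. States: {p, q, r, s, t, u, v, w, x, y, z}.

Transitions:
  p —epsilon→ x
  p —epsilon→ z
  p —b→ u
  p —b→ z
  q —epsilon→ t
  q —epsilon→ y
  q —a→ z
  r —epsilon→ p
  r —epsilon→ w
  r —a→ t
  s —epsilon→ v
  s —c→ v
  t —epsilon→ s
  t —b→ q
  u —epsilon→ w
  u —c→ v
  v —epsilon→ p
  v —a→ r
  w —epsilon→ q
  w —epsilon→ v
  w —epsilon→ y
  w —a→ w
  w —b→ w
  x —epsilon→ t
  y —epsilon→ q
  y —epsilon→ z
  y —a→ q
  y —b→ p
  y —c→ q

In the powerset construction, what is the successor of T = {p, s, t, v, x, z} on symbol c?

s on c → {v}.
No c-transition from p, t, v, x, z.
Union after reading c: {v}.
Now take the epsilon-closure:
From v via epsilon: add p.
From p via epsilon: add x, z.
From x via epsilon: add t.
From t via epsilon: add s.
No new states can be added; the closed set is {p, s, t, v, x, z}.

{p, s, t, v, x, z}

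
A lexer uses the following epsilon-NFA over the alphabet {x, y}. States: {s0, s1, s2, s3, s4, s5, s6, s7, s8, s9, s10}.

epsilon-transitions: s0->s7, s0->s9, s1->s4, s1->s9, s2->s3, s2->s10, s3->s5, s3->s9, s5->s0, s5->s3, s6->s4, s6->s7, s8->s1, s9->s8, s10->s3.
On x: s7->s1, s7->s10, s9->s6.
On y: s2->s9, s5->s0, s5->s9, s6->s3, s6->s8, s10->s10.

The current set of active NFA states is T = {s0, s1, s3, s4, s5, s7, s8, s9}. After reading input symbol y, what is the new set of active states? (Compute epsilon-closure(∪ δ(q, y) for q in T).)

{s0, s1, s4, s7, s8, s9}

s5 on y → {s0, s9}.
No y-transition from s0, s1, s3, s4, s7, s8, s9.
Union after reading y: {s0, s9}.
Now take the epsilon-closure:
From s0 via epsilon: add s7.
From s9 via epsilon: add s8.
From s8 via epsilon: add s1.
From s1 via epsilon: add s4.
No new states can be added; the closed set is {s0, s1, s4, s7, s8, s9}.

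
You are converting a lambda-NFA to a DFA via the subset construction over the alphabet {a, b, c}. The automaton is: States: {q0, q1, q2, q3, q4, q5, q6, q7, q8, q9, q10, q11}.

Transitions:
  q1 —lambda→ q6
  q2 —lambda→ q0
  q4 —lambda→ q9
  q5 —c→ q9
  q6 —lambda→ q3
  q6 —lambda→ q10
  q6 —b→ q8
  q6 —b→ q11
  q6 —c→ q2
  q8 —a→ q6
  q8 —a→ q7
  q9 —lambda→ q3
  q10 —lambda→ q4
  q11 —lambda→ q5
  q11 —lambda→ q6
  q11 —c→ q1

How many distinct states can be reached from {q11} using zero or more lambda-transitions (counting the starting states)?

7

Start with {q11}.
From q11 via lambda: add q5, q6.
From q6 via lambda: add q3, q10.
From q10 via lambda: add q4.
From q4 via lambda: add q9.
lambda-closure = {q3, q4, q5, q6, q9, q10, q11}, which has 7 states.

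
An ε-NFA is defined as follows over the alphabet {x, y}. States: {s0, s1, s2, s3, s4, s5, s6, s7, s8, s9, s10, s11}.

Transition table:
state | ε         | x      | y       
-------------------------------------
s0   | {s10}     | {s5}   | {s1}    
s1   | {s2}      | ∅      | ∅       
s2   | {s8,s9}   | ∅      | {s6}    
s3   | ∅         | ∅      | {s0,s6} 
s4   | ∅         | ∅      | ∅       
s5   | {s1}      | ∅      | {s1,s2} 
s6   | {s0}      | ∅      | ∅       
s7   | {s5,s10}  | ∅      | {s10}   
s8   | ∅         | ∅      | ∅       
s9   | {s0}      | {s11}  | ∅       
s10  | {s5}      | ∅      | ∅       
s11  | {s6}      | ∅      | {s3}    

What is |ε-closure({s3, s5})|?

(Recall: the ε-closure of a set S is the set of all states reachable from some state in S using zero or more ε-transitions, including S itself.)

8

Start with {s3, s5}.
From s5 via ε: add s1.
From s1 via ε: add s2.
From s2 via ε: add s8, s9.
From s9 via ε: add s0.
From s0 via ε: add s10.
ε-closure = {s0, s1, s2, s3, s5, s8, s9, s10}, which has 8 states.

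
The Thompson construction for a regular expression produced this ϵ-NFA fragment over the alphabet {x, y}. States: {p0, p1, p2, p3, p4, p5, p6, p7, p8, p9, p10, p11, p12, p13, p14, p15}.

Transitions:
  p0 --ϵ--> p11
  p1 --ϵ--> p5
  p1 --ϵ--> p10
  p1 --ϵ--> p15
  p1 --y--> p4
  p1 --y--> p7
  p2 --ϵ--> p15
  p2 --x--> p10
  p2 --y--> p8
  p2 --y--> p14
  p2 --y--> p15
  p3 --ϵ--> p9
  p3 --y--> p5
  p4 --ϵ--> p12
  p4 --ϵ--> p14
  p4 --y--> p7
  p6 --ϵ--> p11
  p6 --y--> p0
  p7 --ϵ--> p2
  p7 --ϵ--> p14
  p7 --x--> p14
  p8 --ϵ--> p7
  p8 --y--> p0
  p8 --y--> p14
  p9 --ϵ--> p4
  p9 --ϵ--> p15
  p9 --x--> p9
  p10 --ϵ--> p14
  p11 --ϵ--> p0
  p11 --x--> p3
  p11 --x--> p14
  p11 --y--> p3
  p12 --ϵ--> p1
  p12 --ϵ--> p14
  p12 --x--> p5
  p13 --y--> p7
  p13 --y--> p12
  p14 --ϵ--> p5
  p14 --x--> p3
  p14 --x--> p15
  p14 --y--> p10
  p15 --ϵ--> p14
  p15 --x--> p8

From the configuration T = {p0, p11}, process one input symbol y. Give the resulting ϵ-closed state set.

p11 on y → {p3}.
No y-transition from p0.
Union after reading y: {p3}.
Now take the ϵ-closure:
From p3 via ϵ: add p9.
From p9 via ϵ: add p4, p15.
From p4 via ϵ: add p12, p14.
From p12 via ϵ: add p1.
From p14 via ϵ: add p5.
From p1 via ϵ: add p10.
No new states can be added; the closed set is {p1, p3, p4, p5, p9, p10, p12, p14, p15}.

{p1, p3, p4, p5, p9, p10, p12, p14, p15}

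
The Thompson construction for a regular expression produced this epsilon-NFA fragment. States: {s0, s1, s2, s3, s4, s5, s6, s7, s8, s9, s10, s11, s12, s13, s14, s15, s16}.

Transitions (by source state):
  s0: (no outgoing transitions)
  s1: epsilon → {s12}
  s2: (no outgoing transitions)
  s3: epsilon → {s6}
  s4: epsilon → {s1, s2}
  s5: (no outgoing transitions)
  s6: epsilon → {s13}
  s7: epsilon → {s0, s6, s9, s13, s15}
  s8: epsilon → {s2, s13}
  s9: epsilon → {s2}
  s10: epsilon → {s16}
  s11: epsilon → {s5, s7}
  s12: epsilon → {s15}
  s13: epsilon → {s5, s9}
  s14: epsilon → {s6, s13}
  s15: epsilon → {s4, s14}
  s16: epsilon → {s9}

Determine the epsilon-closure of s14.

{s2, s5, s6, s9, s13, s14}

Start with {s14}.
From s14 via epsilon: add s6, s13.
From s13 via epsilon: add s5, s9.
From s9 via epsilon: add s2.
No new states can be added; the closed set is {s2, s5, s6, s9, s13, s14}.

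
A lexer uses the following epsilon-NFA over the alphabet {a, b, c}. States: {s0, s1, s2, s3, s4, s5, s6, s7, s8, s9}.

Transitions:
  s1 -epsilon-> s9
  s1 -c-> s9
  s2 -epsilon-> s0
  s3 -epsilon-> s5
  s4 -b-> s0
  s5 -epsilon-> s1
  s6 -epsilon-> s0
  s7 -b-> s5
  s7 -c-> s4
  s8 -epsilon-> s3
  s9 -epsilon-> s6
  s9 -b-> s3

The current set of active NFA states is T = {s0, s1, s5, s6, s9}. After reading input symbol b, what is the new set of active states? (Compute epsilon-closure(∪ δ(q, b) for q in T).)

s9 on b → {s3}.
No b-transition from s0, s1, s5, s6.
Union after reading b: {s3}.
Now take the epsilon-closure:
From s3 via epsilon: add s5.
From s5 via epsilon: add s1.
From s1 via epsilon: add s9.
From s9 via epsilon: add s6.
From s6 via epsilon: add s0.
No new states can be added; the closed set is {s0, s1, s3, s5, s6, s9}.

{s0, s1, s3, s5, s6, s9}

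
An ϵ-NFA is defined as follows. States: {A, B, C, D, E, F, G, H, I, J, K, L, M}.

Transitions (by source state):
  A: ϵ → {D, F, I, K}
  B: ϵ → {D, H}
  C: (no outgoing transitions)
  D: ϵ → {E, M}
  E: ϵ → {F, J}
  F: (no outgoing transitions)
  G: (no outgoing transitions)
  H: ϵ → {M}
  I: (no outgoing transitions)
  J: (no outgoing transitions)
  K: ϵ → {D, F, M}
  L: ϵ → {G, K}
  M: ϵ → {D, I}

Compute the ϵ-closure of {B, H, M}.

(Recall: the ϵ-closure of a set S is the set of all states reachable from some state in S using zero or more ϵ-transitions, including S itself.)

{B, D, E, F, H, I, J, M}

Start with {B, H, M}.
From B via ϵ: add D.
From M via ϵ: add I.
From D via ϵ: add E.
From E via ϵ: add F, J.
No new states can be added; the closed set is {B, D, E, F, H, I, J, M}.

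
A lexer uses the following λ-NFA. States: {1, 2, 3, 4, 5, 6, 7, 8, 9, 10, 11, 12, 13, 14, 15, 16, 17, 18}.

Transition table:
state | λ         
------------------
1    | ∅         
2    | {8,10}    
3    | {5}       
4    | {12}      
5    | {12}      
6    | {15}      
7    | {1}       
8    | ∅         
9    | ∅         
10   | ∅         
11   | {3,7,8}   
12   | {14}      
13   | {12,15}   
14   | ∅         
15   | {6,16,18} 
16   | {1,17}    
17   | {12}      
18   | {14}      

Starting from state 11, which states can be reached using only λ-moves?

Start with {11}.
From 11 via λ: add 3, 7, 8.
From 3 via λ: add 5.
From 7 via λ: add 1.
From 5 via λ: add 12.
From 12 via λ: add 14.
No new states can be added; the closed set is {1, 3, 5, 7, 8, 11, 12, 14}.

{1, 3, 5, 7, 8, 11, 12, 14}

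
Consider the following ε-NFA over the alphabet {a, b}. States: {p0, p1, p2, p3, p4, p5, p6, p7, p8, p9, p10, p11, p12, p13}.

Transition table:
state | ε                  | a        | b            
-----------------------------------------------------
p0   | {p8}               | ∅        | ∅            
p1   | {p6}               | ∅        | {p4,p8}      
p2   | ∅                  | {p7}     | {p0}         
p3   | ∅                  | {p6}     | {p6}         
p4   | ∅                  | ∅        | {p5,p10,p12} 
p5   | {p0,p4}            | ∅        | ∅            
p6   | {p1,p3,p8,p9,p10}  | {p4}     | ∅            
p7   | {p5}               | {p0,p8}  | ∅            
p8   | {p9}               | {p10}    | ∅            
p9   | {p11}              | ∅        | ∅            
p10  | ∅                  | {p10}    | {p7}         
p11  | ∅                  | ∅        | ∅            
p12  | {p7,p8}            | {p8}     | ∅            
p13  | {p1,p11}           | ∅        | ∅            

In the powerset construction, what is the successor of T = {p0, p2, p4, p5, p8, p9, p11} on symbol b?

{p0, p4, p5, p7, p8, p9, p10, p11, p12}

p2 on b → {p0}.
p4 on b → {p5, p10, p12}.
No b-transition from p0, p5, p8, p9, p11.
Union after reading b: {p0, p5, p10, p12}.
Now take the ε-closure:
From p0 via ε: add p8.
From p5 via ε: add p4.
From p12 via ε: add p7.
From p8 via ε: add p9.
From p9 via ε: add p11.
No new states can be added; the closed set is {p0, p4, p5, p7, p8, p9, p10, p11, p12}.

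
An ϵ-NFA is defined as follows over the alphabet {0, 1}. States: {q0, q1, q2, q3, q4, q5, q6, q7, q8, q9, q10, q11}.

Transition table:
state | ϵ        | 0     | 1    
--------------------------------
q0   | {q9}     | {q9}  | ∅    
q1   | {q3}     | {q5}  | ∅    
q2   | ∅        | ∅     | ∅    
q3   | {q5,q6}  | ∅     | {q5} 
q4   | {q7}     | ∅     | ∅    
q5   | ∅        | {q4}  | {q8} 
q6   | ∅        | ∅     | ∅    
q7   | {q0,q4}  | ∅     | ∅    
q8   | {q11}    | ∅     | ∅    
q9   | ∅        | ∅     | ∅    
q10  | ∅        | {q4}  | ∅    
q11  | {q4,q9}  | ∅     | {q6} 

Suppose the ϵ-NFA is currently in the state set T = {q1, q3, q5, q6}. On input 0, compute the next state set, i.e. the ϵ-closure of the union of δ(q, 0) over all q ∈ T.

q1 on 0 → {q5}.
q5 on 0 → {q4}.
No 0-transition from q3, q6.
Union after reading 0: {q4, q5}.
Now take the ϵ-closure:
From q4 via ϵ: add q7.
From q7 via ϵ: add q0.
From q0 via ϵ: add q9.
No new states can be added; the closed set is {q0, q4, q5, q7, q9}.

{q0, q4, q5, q7, q9}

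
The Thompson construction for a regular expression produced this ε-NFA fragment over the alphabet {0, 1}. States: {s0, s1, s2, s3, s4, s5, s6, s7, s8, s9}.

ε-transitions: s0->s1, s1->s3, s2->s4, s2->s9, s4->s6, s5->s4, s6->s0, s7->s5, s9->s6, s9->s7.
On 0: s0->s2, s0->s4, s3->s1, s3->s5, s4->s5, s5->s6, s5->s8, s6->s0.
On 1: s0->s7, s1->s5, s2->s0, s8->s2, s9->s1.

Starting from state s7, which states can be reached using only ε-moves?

{s0, s1, s3, s4, s5, s6, s7}

Start with {s7}.
From s7 via ε: add s5.
From s5 via ε: add s4.
From s4 via ε: add s6.
From s6 via ε: add s0.
From s0 via ε: add s1.
From s1 via ε: add s3.
No new states can be added; the closed set is {s0, s1, s3, s4, s5, s6, s7}.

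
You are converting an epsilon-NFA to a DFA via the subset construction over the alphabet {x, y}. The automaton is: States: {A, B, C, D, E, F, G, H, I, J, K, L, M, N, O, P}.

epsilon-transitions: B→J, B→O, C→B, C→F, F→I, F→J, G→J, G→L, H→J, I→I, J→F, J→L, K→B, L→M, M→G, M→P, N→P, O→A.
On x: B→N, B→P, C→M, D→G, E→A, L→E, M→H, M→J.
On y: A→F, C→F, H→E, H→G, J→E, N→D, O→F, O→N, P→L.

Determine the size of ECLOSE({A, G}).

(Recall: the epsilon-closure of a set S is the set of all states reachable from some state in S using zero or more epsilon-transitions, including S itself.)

8

Start with {A, G}.
From G via epsilon: add J, L.
From J via epsilon: add F.
From L via epsilon: add M.
From F via epsilon: add I.
From M via epsilon: add P.
epsilon-closure = {A, F, G, I, J, L, M, P}, which has 8 states.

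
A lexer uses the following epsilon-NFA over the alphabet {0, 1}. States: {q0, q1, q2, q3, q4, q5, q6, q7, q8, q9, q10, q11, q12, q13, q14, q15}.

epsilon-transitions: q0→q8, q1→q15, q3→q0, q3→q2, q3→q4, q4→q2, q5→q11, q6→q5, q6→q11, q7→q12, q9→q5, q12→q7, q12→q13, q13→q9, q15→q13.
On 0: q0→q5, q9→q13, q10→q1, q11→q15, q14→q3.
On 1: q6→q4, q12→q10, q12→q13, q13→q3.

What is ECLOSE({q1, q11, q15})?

{q1, q5, q9, q11, q13, q15}

Start with {q1, q11, q15}.
From q15 via epsilon: add q13.
From q13 via epsilon: add q9.
From q9 via epsilon: add q5.
No new states can be added; the closed set is {q1, q5, q9, q11, q13, q15}.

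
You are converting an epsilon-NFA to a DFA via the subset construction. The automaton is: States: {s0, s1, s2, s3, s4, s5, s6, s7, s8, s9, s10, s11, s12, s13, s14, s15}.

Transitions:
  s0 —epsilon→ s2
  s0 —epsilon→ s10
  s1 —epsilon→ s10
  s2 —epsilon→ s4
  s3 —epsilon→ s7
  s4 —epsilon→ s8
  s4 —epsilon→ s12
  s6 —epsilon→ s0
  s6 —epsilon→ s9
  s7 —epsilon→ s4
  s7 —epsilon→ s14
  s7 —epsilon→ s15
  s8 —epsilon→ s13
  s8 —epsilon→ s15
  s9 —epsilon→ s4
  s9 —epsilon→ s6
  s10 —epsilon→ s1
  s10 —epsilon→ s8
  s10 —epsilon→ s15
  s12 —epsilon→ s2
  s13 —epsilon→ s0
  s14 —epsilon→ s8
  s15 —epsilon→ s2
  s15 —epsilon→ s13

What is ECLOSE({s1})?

{s0, s1, s2, s4, s8, s10, s12, s13, s15}

Start with {s1}.
From s1 via epsilon: add s10.
From s10 via epsilon: add s8, s15.
From s8 via epsilon: add s13.
From s15 via epsilon: add s2.
From s2 via epsilon: add s4.
From s13 via epsilon: add s0.
From s4 via epsilon: add s12.
No new states can be added; the closed set is {s0, s1, s2, s4, s8, s10, s12, s13, s15}.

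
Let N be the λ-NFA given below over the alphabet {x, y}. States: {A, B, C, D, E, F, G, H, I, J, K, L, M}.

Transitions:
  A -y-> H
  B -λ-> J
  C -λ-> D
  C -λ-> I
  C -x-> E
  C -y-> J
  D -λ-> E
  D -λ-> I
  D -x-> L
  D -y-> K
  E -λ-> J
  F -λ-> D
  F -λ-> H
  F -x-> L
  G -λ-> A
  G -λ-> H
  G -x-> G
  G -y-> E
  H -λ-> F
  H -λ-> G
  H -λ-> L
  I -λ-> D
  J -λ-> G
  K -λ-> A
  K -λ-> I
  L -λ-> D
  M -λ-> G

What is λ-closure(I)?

{A, D, E, F, G, H, I, J, L}

Start with {I}.
From I via λ: add D.
From D via λ: add E.
From E via λ: add J.
From J via λ: add G.
From G via λ: add A, H.
From H via λ: add F, L.
No new states can be added; the closed set is {A, D, E, F, G, H, I, J, L}.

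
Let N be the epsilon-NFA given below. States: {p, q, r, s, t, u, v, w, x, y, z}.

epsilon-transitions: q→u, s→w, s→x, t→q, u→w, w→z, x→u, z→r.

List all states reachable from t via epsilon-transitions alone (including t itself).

{q, r, t, u, w, z}

Start with {t}.
From t via epsilon: add q.
From q via epsilon: add u.
From u via epsilon: add w.
From w via epsilon: add z.
From z via epsilon: add r.
No new states can be added; the closed set is {q, r, t, u, w, z}.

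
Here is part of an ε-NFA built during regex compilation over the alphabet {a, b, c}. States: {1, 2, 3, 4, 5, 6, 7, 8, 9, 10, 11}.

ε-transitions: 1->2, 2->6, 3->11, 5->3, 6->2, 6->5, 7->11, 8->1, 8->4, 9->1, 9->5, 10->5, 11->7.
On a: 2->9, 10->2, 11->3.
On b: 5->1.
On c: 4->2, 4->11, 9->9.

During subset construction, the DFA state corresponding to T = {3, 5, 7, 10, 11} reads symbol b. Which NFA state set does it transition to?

5 on b → {1}.
No b-transition from 3, 7, 10, 11.
Union after reading b: {1}.
Now take the ε-closure:
From 1 via ε: add 2.
From 2 via ε: add 6.
From 6 via ε: add 5.
From 5 via ε: add 3.
From 3 via ε: add 11.
From 11 via ε: add 7.
No new states can be added; the closed set is {1, 2, 3, 5, 6, 7, 11}.

{1, 2, 3, 5, 6, 7, 11}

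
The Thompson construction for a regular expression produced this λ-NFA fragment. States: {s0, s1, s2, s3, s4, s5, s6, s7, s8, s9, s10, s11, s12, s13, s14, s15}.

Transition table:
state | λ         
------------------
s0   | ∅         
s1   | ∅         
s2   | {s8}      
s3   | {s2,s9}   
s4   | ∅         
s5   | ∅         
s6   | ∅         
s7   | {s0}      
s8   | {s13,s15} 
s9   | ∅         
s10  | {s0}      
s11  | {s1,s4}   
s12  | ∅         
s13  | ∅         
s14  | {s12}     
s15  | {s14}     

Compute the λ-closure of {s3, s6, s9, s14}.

Start with {s3, s6, s9, s14}.
From s3 via λ: add s2.
From s14 via λ: add s12.
From s2 via λ: add s8.
From s8 via λ: add s13, s15.
No new states can be added; the closed set is {s2, s3, s6, s8, s9, s12, s13, s14, s15}.

{s2, s3, s6, s8, s9, s12, s13, s14, s15}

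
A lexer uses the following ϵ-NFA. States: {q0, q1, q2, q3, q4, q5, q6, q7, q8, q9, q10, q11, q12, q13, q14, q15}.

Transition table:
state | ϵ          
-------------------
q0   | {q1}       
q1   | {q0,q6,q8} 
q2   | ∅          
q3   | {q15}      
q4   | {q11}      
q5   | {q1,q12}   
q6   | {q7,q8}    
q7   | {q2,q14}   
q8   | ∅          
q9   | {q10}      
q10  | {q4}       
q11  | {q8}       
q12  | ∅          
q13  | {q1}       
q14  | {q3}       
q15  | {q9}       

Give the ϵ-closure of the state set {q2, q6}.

Start with {q2, q6}.
From q6 via ϵ: add q7, q8.
From q7 via ϵ: add q14.
From q14 via ϵ: add q3.
From q3 via ϵ: add q15.
From q15 via ϵ: add q9.
From q9 via ϵ: add q10.
From q10 via ϵ: add q4.
From q4 via ϵ: add q11.
No new states can be added; the closed set is {q2, q3, q4, q6, q7, q8, q9, q10, q11, q14, q15}.

{q2, q3, q4, q6, q7, q8, q9, q10, q11, q14, q15}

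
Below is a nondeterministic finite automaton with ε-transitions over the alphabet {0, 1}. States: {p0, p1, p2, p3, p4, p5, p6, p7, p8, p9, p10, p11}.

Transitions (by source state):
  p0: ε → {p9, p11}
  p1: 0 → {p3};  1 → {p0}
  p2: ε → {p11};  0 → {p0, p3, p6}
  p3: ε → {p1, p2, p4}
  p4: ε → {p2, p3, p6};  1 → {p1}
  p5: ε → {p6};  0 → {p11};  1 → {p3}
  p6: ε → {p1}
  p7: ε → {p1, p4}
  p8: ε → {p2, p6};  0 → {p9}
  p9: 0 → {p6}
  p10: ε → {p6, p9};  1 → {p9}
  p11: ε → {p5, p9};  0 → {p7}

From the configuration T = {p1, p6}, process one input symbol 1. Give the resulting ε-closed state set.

p1 on 1 → {p0}.
No 1-transition from p6.
Union after reading 1: {p0}.
Now take the ε-closure:
From p0 via ε: add p9, p11.
From p11 via ε: add p5.
From p5 via ε: add p6.
From p6 via ε: add p1.
No new states can be added; the closed set is {p0, p1, p5, p6, p9, p11}.

{p0, p1, p5, p6, p9, p11}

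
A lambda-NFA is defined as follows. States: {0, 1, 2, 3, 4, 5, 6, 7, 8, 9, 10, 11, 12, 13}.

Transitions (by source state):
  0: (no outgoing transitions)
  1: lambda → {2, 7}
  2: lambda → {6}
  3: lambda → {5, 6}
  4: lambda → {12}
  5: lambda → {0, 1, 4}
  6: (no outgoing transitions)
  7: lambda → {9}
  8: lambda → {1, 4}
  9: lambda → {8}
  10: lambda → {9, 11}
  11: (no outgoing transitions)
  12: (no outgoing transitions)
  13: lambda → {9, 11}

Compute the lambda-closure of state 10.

{1, 2, 4, 6, 7, 8, 9, 10, 11, 12}

Start with {10}.
From 10 via lambda: add 9, 11.
From 9 via lambda: add 8.
From 8 via lambda: add 1, 4.
From 1 via lambda: add 2, 7.
From 4 via lambda: add 12.
From 2 via lambda: add 6.
No new states can be added; the closed set is {1, 2, 4, 6, 7, 8, 9, 10, 11, 12}.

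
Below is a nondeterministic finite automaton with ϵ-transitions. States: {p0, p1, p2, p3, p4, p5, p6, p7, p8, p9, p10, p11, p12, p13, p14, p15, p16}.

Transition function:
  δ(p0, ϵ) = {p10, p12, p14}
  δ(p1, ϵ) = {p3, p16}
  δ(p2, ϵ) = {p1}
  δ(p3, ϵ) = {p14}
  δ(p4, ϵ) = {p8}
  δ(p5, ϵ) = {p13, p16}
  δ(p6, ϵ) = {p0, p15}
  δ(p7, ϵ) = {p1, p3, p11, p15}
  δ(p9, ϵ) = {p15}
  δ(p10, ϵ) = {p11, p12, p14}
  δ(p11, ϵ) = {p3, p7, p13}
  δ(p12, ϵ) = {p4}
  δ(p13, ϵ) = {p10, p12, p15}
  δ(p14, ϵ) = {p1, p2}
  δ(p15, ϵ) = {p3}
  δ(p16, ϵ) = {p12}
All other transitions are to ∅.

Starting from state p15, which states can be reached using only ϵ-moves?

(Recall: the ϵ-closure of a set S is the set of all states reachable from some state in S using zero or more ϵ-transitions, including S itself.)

Start with {p15}.
From p15 via ϵ: add p3.
From p3 via ϵ: add p14.
From p14 via ϵ: add p1, p2.
From p1 via ϵ: add p16.
From p16 via ϵ: add p12.
From p12 via ϵ: add p4.
From p4 via ϵ: add p8.
No new states can be added; the closed set is {p1, p2, p3, p4, p8, p12, p14, p15, p16}.

{p1, p2, p3, p4, p8, p12, p14, p15, p16}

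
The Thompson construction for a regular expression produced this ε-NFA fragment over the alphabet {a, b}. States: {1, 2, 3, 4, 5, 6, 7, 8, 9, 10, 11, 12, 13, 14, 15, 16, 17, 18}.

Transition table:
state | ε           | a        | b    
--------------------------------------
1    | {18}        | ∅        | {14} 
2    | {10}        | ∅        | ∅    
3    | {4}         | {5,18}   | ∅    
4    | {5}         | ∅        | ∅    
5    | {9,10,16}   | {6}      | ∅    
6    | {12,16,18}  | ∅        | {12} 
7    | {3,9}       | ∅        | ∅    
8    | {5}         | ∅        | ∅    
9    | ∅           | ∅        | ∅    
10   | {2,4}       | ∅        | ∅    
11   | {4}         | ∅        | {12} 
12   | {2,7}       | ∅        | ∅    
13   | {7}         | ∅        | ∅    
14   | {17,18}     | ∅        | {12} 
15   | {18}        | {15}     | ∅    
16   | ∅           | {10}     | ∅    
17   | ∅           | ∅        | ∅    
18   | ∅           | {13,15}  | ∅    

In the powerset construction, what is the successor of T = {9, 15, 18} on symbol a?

{2, 3, 4, 5, 7, 9, 10, 13, 15, 16, 18}

15 on a → {15}.
18 on a → {13, 15}.
No a-transition from 9.
Union after reading a: {13, 15}.
Now take the ε-closure:
From 13 via ε: add 7.
From 15 via ε: add 18.
From 7 via ε: add 3, 9.
From 3 via ε: add 4.
From 4 via ε: add 5.
From 5 via ε: add 10, 16.
From 10 via ε: add 2.
No new states can be added; the closed set is {2, 3, 4, 5, 7, 9, 10, 13, 15, 16, 18}.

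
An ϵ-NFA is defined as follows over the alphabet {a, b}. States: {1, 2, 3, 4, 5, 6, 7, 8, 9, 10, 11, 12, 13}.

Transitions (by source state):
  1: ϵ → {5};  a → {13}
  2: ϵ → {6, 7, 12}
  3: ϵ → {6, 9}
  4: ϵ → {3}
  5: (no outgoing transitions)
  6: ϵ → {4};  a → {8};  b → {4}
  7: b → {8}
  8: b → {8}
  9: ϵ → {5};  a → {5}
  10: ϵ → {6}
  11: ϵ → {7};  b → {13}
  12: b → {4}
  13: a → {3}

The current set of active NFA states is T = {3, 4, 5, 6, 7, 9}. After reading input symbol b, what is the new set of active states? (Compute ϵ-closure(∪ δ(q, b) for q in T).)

6 on b → {4}.
7 on b → {8}.
No b-transition from 3, 4, 5, 9.
Union after reading b: {4, 8}.
Now take the ϵ-closure:
From 4 via ϵ: add 3.
From 3 via ϵ: add 6, 9.
From 9 via ϵ: add 5.
No new states can be added; the closed set is {3, 4, 5, 6, 8, 9}.

{3, 4, 5, 6, 8, 9}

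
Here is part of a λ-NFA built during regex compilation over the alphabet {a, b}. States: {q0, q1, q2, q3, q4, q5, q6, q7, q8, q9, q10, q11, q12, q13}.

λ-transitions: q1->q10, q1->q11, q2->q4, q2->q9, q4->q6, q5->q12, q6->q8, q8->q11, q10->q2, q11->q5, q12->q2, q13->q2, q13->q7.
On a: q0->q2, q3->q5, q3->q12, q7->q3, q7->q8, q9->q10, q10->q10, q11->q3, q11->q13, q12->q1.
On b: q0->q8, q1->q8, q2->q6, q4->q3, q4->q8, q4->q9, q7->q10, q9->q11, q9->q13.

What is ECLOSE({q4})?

Start with {q4}.
From q4 via λ: add q6.
From q6 via λ: add q8.
From q8 via λ: add q11.
From q11 via λ: add q5.
From q5 via λ: add q12.
From q12 via λ: add q2.
From q2 via λ: add q9.
No new states can be added; the closed set is {q2, q4, q5, q6, q8, q9, q11, q12}.

{q2, q4, q5, q6, q8, q9, q11, q12}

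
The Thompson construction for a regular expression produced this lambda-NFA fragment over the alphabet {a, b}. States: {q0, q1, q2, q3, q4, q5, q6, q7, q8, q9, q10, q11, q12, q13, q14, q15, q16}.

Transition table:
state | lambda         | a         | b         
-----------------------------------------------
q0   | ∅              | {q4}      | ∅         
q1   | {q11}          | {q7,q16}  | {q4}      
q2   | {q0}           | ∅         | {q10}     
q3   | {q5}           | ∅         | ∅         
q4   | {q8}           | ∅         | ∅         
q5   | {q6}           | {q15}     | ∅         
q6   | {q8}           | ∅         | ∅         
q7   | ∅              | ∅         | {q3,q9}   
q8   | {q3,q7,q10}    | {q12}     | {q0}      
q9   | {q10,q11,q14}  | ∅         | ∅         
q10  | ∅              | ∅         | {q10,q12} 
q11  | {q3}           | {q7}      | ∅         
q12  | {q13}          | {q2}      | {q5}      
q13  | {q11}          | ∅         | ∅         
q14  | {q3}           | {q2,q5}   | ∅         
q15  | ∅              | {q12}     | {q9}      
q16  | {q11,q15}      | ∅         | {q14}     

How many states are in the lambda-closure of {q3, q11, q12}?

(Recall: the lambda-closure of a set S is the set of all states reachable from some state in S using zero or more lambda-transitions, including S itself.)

9

Start with {q3, q11, q12}.
From q3 via lambda: add q5.
From q12 via lambda: add q13.
From q5 via lambda: add q6.
From q6 via lambda: add q8.
From q8 via lambda: add q7, q10.
lambda-closure = {q3, q5, q6, q7, q8, q10, q11, q12, q13}, which has 9 states.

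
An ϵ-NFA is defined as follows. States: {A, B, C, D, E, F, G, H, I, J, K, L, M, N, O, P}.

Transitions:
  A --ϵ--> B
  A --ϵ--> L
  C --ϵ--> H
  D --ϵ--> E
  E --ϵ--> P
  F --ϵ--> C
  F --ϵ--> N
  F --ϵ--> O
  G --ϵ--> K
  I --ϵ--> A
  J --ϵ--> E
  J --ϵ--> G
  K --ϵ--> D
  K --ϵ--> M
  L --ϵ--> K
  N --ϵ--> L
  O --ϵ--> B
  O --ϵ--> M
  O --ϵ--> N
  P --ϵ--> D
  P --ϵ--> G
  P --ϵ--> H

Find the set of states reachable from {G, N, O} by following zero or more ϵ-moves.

Start with {G, N, O}.
From G via ϵ: add K.
From N via ϵ: add L.
From O via ϵ: add B, M.
From K via ϵ: add D.
From D via ϵ: add E.
From E via ϵ: add P.
From P via ϵ: add H.
No new states can be added; the closed set is {B, D, E, G, H, K, L, M, N, O, P}.

{B, D, E, G, H, K, L, M, N, O, P}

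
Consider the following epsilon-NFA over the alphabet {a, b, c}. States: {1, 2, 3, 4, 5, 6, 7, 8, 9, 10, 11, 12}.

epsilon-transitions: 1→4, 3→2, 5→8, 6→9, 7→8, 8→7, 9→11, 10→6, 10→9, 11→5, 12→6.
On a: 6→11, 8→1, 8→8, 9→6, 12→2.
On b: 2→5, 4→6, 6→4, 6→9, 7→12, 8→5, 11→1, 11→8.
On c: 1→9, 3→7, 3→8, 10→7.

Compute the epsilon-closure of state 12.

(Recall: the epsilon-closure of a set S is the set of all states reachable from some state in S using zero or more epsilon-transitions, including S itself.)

Start with {12}.
From 12 via epsilon: add 6.
From 6 via epsilon: add 9.
From 9 via epsilon: add 11.
From 11 via epsilon: add 5.
From 5 via epsilon: add 8.
From 8 via epsilon: add 7.
No new states can be added; the closed set is {5, 6, 7, 8, 9, 11, 12}.

{5, 6, 7, 8, 9, 11, 12}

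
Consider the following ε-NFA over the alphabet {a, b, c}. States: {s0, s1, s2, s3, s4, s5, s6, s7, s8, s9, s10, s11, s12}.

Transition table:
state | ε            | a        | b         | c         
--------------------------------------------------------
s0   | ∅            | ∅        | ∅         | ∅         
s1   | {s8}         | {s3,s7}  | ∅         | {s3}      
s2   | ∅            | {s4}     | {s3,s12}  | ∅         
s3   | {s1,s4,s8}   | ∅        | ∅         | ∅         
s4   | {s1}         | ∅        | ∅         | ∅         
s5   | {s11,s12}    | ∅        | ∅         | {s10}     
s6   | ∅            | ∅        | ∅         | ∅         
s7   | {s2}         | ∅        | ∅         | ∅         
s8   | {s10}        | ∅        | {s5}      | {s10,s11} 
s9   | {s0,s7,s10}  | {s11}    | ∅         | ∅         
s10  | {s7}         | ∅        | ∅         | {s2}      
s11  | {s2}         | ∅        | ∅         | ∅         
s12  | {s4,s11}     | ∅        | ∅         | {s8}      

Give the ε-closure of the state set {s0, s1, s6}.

Start with {s0, s1, s6}.
From s1 via ε: add s8.
From s8 via ε: add s10.
From s10 via ε: add s7.
From s7 via ε: add s2.
No new states can be added; the closed set is {s0, s1, s2, s6, s7, s8, s10}.

{s0, s1, s2, s6, s7, s8, s10}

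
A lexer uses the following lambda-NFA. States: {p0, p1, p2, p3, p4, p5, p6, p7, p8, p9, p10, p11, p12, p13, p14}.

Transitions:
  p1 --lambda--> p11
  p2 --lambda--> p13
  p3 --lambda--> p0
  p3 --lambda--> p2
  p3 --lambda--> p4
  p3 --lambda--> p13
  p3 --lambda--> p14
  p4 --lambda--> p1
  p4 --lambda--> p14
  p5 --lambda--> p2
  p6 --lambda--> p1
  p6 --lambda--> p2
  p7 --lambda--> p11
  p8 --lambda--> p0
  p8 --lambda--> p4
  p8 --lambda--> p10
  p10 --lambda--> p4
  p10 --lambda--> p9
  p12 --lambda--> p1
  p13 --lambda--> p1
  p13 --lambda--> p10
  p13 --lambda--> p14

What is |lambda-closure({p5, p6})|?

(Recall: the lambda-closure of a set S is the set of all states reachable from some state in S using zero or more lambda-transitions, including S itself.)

10

Start with {p5, p6}.
From p5 via lambda: add p2.
From p6 via lambda: add p1.
From p1 via lambda: add p11.
From p2 via lambda: add p13.
From p13 via lambda: add p10, p14.
From p10 via lambda: add p4, p9.
lambda-closure = {p1, p2, p4, p5, p6, p9, p10, p11, p13, p14}, which has 10 states.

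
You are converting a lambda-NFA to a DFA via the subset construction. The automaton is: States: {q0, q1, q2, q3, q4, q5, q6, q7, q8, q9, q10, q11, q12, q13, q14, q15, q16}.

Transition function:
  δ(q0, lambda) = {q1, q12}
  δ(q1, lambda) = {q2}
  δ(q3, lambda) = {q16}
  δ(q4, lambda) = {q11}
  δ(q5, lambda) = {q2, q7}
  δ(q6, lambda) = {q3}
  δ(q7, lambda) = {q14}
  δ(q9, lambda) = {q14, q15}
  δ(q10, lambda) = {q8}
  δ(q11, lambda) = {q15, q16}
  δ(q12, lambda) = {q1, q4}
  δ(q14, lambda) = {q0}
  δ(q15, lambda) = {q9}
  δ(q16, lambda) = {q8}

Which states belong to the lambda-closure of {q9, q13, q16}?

Start with {q9, q13, q16}.
From q9 via lambda: add q14, q15.
From q16 via lambda: add q8.
From q14 via lambda: add q0.
From q0 via lambda: add q1, q12.
From q1 via lambda: add q2.
From q12 via lambda: add q4.
From q4 via lambda: add q11.
No new states can be added; the closed set is {q0, q1, q2, q4, q8, q9, q11, q12, q13, q14, q15, q16}.

{q0, q1, q2, q4, q8, q9, q11, q12, q13, q14, q15, q16}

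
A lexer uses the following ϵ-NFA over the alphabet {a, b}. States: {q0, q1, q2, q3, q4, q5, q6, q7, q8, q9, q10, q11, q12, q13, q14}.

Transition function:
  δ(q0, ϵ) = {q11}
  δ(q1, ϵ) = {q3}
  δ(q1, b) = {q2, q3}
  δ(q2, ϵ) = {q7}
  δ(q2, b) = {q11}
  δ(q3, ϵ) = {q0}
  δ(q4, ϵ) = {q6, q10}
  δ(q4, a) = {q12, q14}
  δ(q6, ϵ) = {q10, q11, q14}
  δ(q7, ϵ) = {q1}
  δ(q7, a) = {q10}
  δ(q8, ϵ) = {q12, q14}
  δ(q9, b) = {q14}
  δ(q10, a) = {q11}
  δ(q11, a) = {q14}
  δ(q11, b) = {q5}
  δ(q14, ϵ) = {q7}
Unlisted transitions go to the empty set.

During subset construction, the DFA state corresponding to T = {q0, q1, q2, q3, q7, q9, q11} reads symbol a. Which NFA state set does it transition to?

{q0, q1, q3, q7, q10, q11, q14}

q7 on a → {q10}.
q11 on a → {q14}.
No a-transition from q0, q1, q2, q3, q9.
Union after reading a: {q10, q14}.
Now take the ϵ-closure:
From q14 via ϵ: add q7.
From q7 via ϵ: add q1.
From q1 via ϵ: add q3.
From q3 via ϵ: add q0.
From q0 via ϵ: add q11.
No new states can be added; the closed set is {q0, q1, q3, q7, q10, q11, q14}.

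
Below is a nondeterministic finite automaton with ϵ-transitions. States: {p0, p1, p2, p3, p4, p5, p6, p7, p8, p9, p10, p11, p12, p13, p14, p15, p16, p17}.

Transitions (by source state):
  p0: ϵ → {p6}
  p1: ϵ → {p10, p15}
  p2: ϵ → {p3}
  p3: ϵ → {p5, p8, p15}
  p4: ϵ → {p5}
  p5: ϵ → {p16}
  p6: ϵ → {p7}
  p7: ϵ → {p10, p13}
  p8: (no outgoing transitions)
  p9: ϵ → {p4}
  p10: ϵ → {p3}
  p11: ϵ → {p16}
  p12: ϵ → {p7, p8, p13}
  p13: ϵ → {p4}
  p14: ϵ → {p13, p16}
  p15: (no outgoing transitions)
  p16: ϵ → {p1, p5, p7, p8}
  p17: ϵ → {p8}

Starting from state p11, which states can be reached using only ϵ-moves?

{p1, p3, p4, p5, p7, p8, p10, p11, p13, p15, p16}

Start with {p11}.
From p11 via ϵ: add p16.
From p16 via ϵ: add p1, p5, p7, p8.
From p1 via ϵ: add p10, p15.
From p7 via ϵ: add p13.
From p10 via ϵ: add p3.
From p13 via ϵ: add p4.
No new states can be added; the closed set is {p1, p3, p4, p5, p7, p8, p10, p11, p13, p15, p16}.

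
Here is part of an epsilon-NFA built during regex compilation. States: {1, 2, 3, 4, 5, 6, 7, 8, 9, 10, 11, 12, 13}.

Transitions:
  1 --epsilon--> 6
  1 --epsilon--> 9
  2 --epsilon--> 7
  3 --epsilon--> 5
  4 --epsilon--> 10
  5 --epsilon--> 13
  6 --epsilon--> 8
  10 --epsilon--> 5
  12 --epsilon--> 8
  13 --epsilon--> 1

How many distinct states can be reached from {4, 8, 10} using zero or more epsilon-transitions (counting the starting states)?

8

Start with {4, 8, 10}.
From 10 via epsilon: add 5.
From 5 via epsilon: add 13.
From 13 via epsilon: add 1.
From 1 via epsilon: add 6, 9.
epsilon-closure = {1, 4, 5, 6, 8, 9, 10, 13}, which has 8 states.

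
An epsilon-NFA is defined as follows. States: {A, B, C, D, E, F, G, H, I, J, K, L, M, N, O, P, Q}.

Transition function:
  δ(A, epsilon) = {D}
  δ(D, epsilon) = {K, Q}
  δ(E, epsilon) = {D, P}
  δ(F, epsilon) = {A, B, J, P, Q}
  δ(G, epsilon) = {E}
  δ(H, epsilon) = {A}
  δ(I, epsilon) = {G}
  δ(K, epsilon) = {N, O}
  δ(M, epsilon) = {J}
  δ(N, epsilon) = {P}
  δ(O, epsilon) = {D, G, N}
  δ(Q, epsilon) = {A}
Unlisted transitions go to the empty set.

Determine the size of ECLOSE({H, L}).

11

Start with {H, L}.
From H via epsilon: add A.
From A via epsilon: add D.
From D via epsilon: add K, Q.
From K via epsilon: add N, O.
From N via epsilon: add P.
From O via epsilon: add G.
From G via epsilon: add E.
epsilon-closure = {A, D, E, G, H, K, L, N, O, P, Q}, which has 11 states.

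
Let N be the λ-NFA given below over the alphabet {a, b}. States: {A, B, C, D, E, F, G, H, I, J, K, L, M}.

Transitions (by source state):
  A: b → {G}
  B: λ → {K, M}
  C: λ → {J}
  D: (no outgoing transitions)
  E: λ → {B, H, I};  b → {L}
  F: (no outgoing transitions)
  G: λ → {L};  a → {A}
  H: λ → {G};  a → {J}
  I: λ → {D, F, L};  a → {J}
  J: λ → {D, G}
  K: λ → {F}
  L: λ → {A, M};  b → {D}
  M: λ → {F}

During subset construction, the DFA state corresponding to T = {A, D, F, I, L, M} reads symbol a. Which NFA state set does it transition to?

{A, D, F, G, J, L, M}

I on a → {J}.
No a-transition from A, D, F, L, M.
Union after reading a: {J}.
Now take the λ-closure:
From J via λ: add D, G.
From G via λ: add L.
From L via λ: add A, M.
From M via λ: add F.
No new states can be added; the closed set is {A, D, F, G, J, L, M}.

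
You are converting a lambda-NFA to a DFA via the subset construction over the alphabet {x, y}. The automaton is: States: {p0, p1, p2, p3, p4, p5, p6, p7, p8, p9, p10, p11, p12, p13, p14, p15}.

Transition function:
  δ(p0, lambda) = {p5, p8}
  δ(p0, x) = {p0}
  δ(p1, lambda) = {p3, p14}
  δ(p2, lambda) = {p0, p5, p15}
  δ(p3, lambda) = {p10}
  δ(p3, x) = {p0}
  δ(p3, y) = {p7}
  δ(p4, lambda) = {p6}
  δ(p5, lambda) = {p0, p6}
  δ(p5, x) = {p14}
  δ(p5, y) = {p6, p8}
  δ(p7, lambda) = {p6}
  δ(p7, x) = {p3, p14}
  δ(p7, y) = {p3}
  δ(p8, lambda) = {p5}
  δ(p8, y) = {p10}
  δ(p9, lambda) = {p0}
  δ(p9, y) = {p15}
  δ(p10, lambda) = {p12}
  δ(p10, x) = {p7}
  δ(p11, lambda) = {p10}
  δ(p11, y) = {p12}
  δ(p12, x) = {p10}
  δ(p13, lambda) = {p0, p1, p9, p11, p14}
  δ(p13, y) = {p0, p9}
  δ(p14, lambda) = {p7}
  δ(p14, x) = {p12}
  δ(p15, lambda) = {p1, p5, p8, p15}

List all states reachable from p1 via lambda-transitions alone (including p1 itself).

{p1, p3, p6, p7, p10, p12, p14}

Start with {p1}.
From p1 via lambda: add p3, p14.
From p3 via lambda: add p10.
From p14 via lambda: add p7.
From p7 via lambda: add p6.
From p10 via lambda: add p12.
No new states can be added; the closed set is {p1, p3, p6, p7, p10, p12, p14}.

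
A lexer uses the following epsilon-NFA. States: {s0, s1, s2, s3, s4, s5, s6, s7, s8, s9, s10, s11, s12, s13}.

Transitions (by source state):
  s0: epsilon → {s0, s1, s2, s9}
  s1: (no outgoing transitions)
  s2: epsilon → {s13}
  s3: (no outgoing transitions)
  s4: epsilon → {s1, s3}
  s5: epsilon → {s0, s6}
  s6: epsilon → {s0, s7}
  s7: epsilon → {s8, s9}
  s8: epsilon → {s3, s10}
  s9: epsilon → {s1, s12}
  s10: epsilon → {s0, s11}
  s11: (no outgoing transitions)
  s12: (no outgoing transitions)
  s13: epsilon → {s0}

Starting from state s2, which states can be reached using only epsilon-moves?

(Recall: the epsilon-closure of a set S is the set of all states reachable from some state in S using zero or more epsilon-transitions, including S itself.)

Start with {s2}.
From s2 via epsilon: add s13.
From s13 via epsilon: add s0.
From s0 via epsilon: add s1, s9.
From s9 via epsilon: add s12.
No new states can be added; the closed set is {s0, s1, s2, s9, s12, s13}.

{s0, s1, s2, s9, s12, s13}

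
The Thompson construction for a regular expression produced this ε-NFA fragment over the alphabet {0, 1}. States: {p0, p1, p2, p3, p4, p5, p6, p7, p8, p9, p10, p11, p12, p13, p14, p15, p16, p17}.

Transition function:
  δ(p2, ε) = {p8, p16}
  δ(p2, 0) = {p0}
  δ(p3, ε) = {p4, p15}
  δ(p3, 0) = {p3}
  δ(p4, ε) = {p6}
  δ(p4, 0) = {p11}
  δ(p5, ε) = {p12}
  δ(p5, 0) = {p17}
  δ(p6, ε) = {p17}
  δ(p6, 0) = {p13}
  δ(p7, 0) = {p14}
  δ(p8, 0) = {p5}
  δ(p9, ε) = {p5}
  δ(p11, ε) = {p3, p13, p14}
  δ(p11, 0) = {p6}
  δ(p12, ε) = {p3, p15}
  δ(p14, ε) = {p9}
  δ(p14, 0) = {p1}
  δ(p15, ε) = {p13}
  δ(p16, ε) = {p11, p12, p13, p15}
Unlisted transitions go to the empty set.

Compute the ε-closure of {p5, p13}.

{p3, p4, p5, p6, p12, p13, p15, p17}

Start with {p5, p13}.
From p5 via ε: add p12.
From p12 via ε: add p3, p15.
From p3 via ε: add p4.
From p4 via ε: add p6.
From p6 via ε: add p17.
No new states can be added; the closed set is {p3, p4, p5, p6, p12, p13, p15, p17}.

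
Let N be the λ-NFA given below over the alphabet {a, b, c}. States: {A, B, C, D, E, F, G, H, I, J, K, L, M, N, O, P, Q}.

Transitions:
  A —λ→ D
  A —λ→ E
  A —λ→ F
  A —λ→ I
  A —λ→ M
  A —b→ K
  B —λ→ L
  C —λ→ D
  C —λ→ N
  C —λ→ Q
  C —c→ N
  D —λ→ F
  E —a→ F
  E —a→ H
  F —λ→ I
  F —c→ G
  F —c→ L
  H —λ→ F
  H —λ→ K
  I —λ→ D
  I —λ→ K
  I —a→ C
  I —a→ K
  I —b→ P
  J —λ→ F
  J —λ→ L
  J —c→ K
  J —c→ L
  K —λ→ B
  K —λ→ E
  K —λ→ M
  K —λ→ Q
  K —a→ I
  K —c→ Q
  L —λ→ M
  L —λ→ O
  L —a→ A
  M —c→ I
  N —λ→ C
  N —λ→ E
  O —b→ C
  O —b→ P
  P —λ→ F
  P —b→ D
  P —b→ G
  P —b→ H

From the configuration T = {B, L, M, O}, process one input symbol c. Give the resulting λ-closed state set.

M on c → {I}.
No c-transition from B, L, O.
Union after reading c: {I}.
Now take the λ-closure:
From I via λ: add D, K.
From D via λ: add F.
From K via λ: add B, E, M, Q.
From B via λ: add L.
From L via λ: add O.
No new states can be added; the closed set is {B, D, E, F, I, K, L, M, O, Q}.

{B, D, E, F, I, K, L, M, O, Q}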